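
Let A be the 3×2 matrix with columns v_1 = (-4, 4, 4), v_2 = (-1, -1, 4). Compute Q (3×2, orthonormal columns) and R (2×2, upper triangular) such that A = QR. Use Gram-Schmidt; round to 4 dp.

Q = [[-0.5774, 0.0937], [0.5774, -0.6556], [0.5774, 0.7493]], R = [[6.9282, 2.3094], [0.0000, 3.5590]]

v_1 = (-4, 4, 4); ‖v_1‖ = 6.9282, so q_1 = (-0.5774, 0.5774, 0.5774).
q_1·v_2 = (-0.5774)·(-1) + 0.5774·(-1) + 0.5774·4 = 2.3094.
u_2 = v_2 − 2.3094·q_1 = (0.3333, -2.3333, 2.6667).
‖u_2‖ = 3.5590, so q_2 = (0.0937, -0.6556, 0.7493).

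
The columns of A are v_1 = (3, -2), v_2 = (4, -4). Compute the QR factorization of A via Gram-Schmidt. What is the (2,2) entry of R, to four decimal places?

v_1 = (3, -2); ‖v_1‖ = 3.6056, so e_1 = (0.8321, -0.5547).
e_1·v_2 = 0.8321·4 + (-0.5547)·(-4) = 5.5470.
u_2 = v_2 − 5.5470·e_1 = (-0.6154, -0.9231).
r_{22} = ‖u_2‖ = 1.1094.

r_{22} = 1.1094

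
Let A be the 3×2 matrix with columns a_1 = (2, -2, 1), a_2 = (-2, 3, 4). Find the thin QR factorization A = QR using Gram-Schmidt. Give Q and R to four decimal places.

e_1 = a_1/‖a_1‖ = (2, -2, 1)/3.0000 = (0.6667, -0.6667, 0.3333).
r_{12} = e_1·a_2 = -2.0000.
u_2 = a_2 + 2.0000·e_1 = (-0.6667, 1.6667, 4.6667).
‖u_2‖ = 5.0000, so e_2 = (-0.1333, 0.3333, 0.9333).

Q = [[0.6667, -0.1333], [-0.6667, 0.3333], [0.3333, 0.9333]], R = [[3.0000, -2.0000], [0.0000, 5.0000]]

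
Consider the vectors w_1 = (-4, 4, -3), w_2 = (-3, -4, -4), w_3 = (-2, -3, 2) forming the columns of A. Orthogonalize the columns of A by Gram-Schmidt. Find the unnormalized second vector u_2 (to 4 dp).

w_1 = (-4, 4, -3); ‖w_1‖ = 6.4031, so q_1 = (-0.6247, 0.6247, -0.4685).
q_1·w_2 = (-0.6247)·(-3) + 0.6247·(-4) + (-0.4685)·(-4) = 1.2494.
u_2 = w_2 − 1.2494·q_1 = (-2.2195, -4.7805, -3.4146).

u_2 = (-2.2195, -4.7805, -3.4146)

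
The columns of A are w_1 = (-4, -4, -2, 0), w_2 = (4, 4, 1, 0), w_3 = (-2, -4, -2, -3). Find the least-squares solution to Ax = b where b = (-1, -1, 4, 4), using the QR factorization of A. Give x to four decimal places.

w_1 = (-4, -4, -2, 0); ‖w_1‖ = 6.0000, so q_1 = (-0.6667, -0.6667, -0.3333, 0.0000).
q_1·w_2 = (-0.6667)·4 + (-0.6667)·4 + (-0.3333)·1 + 0.0000·0 = -5.6667.
u_2 = w_2 + 5.6667·q_1 = (0.2222, 0.2222, -0.8889, 0.0000).
‖u_2‖ = 0.9428, so q_2 = (0.2357, 0.2357, -0.9428, 0.0000).
q_1·w_3 = (-0.6667)·(-2) + (-0.6667)·(-4) + (-0.3333)·(-2) + 0.0000·(-3) = 4.6667; q_2·w_3 = 0.2357·(-2) + 0.2357·(-4) + (-0.9428)·(-2) + 0.0000·(-3) = 0.4714.
u_3 = w_3 − 4.6667·q_1 − 0.4714·q_2 = (1.0000, -1.0000, 0.0000, -3.0000).
‖u_3‖ = 3.3166, so q_3 = (0.3015, -0.3015, 0.0000, -0.9045).
Qᵀb = (0.0000, -4.2426, -3.6181).
Back-substitute: x_3 = -3.6181/3.3166 = -1.0909.
x_2 = (-4.2426 − 0.4714·(-1.0909))/0.9428 = -3.9545.
x_1 = (0.0000 + 5.6667·(-3.9545) − 4.6667·(-1.0909))/6.0000 = -2.8864.

x = (-2.8864, -3.9545, -1.0909)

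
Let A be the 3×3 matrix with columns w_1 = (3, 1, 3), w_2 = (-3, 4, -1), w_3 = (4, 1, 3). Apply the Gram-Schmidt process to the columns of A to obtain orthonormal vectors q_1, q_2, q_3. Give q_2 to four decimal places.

q_1 = w_1/‖w_1‖ = (3, 1, 3)/4.3589 = (0.6882, 0.2294, 0.6882).
r_{12} = q_1·w_2 = -1.8353.
u_2 = w_2 + 1.8353·q_1 = (-1.7368, 4.4211, 0.2632).
‖u_2‖ = 4.7573, so q_2 = (-0.3651, 0.9293, 0.0553).

q_2 = (-0.3651, 0.9293, 0.0553)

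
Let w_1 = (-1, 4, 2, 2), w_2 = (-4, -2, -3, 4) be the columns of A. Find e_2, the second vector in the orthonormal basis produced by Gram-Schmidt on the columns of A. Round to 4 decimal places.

e_2 = (-0.6093, -0.2509, -0.4241, 0.6212)

w_1 = (-1, 4, 2, 2); ‖w_1‖ = 5.0000, so e_1 = (-0.2000, 0.8000, 0.4000, 0.4000).
e_1·w_2 = (-0.2000)·(-4) + 0.8000·(-2) + 0.4000·(-3) + 0.4000·4 = -0.4000.
u_2 = w_2 + 0.4000·e_1 = (-4.0800, -1.6800, -2.8400, 4.1600).
‖u_2‖ = 6.6963, so e_2 = (-0.6093, -0.2509, -0.4241, 0.6212).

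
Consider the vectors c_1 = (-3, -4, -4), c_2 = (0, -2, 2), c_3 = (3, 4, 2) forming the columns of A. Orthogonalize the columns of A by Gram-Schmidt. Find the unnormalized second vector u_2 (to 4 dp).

q_1 = c_1/‖c_1‖ = (-3, -4, -4)/6.4031 = (-0.4685, -0.6247, -0.6247).
r_{12} = q_1·c_2 = 0.0000.
u_2 = c_2 + 0.0000·q_1 = (0.0000, -2.0000, 2.0000).

u_2 = (0.0000, -2.0000, 2.0000)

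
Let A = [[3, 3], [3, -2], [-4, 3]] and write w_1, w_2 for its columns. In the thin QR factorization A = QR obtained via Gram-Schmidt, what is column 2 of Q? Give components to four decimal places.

w_1 = (3, 3, -4); ‖w_1‖ = 5.8310, so e_1 = (0.5145, 0.5145, -0.6860).
e_1·w_2 = 0.5145·3 + 0.5145·(-2) + (-0.6860)·3 = -1.5435.
u_2 = w_2 + 1.5435·e_1 = (3.7941, -1.2059, 1.9412).
‖u_2‖ = 4.4292, so e_2 = (0.8566, -0.2723, 0.4383).

e_2 = (0.8566, -0.2723, 0.4383)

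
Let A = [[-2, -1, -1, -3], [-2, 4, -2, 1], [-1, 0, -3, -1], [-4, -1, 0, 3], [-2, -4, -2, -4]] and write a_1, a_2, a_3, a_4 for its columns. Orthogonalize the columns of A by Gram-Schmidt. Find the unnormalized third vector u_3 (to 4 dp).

u_3 = (-0.1337, -0.8758, -2.5411, 1.7842, -1.2884)

a_1 = (-2, -2, -1, -4, -2); ‖a_1‖ = 5.3852, so q_1 = (-0.3714, -0.3714, -0.1857, -0.7428, -0.3714).
q_1·a_2 = (-0.3714)·(-1) + (-0.3714)·4 + (-0.1857)·0 + (-0.7428)·(-1) + (-0.3714)·(-4) = 1.1142.
u_2 = a_2 − 1.1142·q_1 = (-0.5862, 4.4138, 0.2069, -0.1724, -3.5862).
‖u_2‖ = 5.7235, so q_2 = (-0.1024, 0.7712, 0.0361, -0.0301, -0.6266).
q_1·a_3 = (-0.3714)·(-1) + (-0.3714)·(-2) + (-0.1857)·(-3) + (-0.7428)·0 + (-0.3714)·(-2) = 2.4140; q_2·a_3 = (-0.1024)·(-1) + 0.7712·(-2) + 0.0361·(-3) + (-0.0301)·0 + (-0.6266)·(-2) = -0.2952.
u_3 = a_3 − 2.4140·q_1 + 0.2952·q_2 = (-0.1337, -0.8758, -2.5411, 1.7842, -1.2884).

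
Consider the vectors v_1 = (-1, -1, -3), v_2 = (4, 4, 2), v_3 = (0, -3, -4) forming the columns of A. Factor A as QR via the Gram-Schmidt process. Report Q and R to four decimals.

Q = [[-0.3015, 0.6396, 0.7071], [-0.3015, 0.6396, -0.7071], [-0.9045, -0.4264, 0.0000]], R = [[3.3166, -4.2212, 4.5227], [0.0000, 4.2640, -0.2132], [0.0000, 0.0000, 2.1213]]

v_1 = (-1, -1, -3); ‖v_1‖ = 3.3166, so q_1 = (-0.3015, -0.3015, -0.9045).
q_1·v_2 = (-0.3015)·4 + (-0.3015)·4 + (-0.9045)·2 = -4.2212.
u_2 = v_2 + 4.2212·q_1 = (2.7273, 2.7273, -1.8182).
‖u_2‖ = 4.2640, so q_2 = (0.6396, 0.6396, -0.4264).
q_1·v_3 = (-0.3015)·0 + (-0.3015)·(-3) + (-0.9045)·(-4) = 4.5227; q_2·v_3 = 0.6396·0 + 0.6396·(-3) + (-0.4264)·(-4) = -0.2132.
u_3 = v_3 − 4.5227·q_1 + 0.2132·q_2 = (1.5000, -1.5000, 0.0000).
‖u_3‖ = 2.1213, so q_3 = (0.7071, -0.7071, 0.0000).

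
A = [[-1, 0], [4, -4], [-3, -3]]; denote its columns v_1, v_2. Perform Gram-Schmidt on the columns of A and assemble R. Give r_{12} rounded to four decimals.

r_{12} = -1.3728

v_1 = (-1, 4, -3); ‖v_1‖ = 5.0990, so e_1 = (-0.1961, 0.7845, -0.5883).
r_{12} = e_1·v_2 = -1.3728.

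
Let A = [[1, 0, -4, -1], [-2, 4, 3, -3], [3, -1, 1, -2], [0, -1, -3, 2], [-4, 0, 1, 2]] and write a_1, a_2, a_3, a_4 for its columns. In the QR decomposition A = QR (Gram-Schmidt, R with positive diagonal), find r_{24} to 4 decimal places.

r_{24} = -4.0940

e_1 = a_1/‖a_1‖ = (1, -2, 3, 0, -4)/5.4772 = (0.1826, -0.3651, 0.5477, 0.0000, -0.7303).
r_{12} = e_1·a_2 = -2.0083.
u_2 = a_2 + 2.0083·e_1 = (0.3667, 3.2667, 0.1000, -1.0000, -1.4667).
‖u_2‖ = 3.7372, so e_2 = (0.0981, 0.8741, 0.0268, -0.2676, -0.3925).
r_{24} = e_2·a_4 = -4.0940.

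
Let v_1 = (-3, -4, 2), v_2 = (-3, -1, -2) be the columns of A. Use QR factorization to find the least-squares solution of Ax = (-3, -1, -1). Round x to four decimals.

x = (0.1415, 0.7662)

v_1 = (-3, -4, 2); ‖v_1‖ = 5.3852, so q_1 = (-0.5571, -0.7428, 0.3714).
q_1·v_2 = (-0.5571)·(-3) + (-0.7428)·(-1) + 0.3714·(-2) = 1.6713.
u_2 = v_2 − 1.6713·q_1 = (-2.0690, 0.2414, -2.6207).
‖u_2‖ = 3.3477, so q_2 = (-0.6180, 0.0721, -0.7828).
Qᵀb = (2.0426, 2.5648).
Back-substitute: x_2 = 2.5648/3.3477 = 0.7662.
x_1 = (2.0426 − 1.6713·0.7662)/5.3852 = 0.1415.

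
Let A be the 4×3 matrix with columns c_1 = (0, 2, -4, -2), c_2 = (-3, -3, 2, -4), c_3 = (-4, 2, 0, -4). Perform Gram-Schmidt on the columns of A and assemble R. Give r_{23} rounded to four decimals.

r_{23} = 4.1380

q_1 = c_1/‖c_1‖ = (0, 2, -4, -2)/4.8990 = (0.0000, 0.4082, -0.8165, -0.4082).
r_{12} = q_1·c_2 = -1.2247.
u_2 = c_2 + 1.2247·q_1 = (-3.0000, -2.5000, 1.0000, -4.5000).
‖u_2‖ = 6.0415, so q_2 = (-0.4966, -0.4138, 0.1655, -0.7448).
r_{23} = q_2·c_3 = 4.1380.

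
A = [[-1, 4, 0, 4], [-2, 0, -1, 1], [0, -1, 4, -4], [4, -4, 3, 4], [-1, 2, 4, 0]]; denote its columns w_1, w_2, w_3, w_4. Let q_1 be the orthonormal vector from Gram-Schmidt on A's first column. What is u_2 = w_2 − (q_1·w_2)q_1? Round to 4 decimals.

w_1 = (-1, -2, 0, 4, -1); ‖w_1‖ = 4.6904, so q_1 = (-0.2132, -0.4264, 0.0000, 0.8528, -0.2132).
q_1·w_2 = (-0.2132)·4 + (-0.4264)·0 + 0.0000·(-1) + 0.8528·(-4) + (-0.2132)·2 = -4.6904.
u_2 = w_2 + 4.6904·q_1 = (3.0000, -2.0000, -1.0000, 0.0000, 1.0000).

u_2 = (3.0000, -2.0000, -1.0000, 0.0000, 1.0000)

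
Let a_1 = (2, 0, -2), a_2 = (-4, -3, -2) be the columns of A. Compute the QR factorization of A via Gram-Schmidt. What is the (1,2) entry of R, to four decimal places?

r_{12} = -1.4142

q_1 = a_1/‖a_1‖ = (2, 0, -2)/2.8284 = (0.7071, 0.0000, -0.7071).
r_{12} = q_1·a_2 = -1.4142.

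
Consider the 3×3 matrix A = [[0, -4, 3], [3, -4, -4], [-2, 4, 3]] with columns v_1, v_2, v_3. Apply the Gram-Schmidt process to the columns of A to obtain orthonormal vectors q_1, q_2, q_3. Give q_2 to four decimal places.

q_2 = (-0.9636, 0.1482, 0.2224)

q_1 = v_1/‖v_1‖ = (0, 3, -2)/3.6056 = (0.0000, 0.8321, -0.5547).
r_{12} = q_1·v_2 = -5.5470.
u_2 = v_2 + 5.5470·q_1 = (-4.0000, 0.6154, 0.9231).
‖u_2‖ = 4.1510, so q_2 = (-0.9636, 0.1482, 0.2224).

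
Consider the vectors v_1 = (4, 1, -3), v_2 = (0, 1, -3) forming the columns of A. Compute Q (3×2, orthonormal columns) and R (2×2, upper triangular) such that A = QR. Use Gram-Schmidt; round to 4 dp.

q_1 = v_1/‖v_1‖ = (4, 1, -3)/5.0990 = (0.7845, 0.1961, -0.5883).
r_{12} = q_1·v_2 = 1.9612.
u_2 = v_2 − 1.9612·q_1 = (-1.5385, 0.6154, -1.8462).
‖u_2‖ = 2.4807, so q_2 = (-0.6202, 0.2481, -0.7442).

Q = [[0.7845, -0.6202], [0.1961, 0.2481], [-0.5883, -0.7442]], R = [[5.0990, 1.9612], [0.0000, 2.4807]]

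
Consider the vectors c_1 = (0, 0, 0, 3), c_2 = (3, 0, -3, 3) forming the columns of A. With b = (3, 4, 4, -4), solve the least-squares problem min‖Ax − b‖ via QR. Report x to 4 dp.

q_1 = c_1/‖c_1‖ = (0, 0, 0, 3)/3.0000 = (0.0000, 0.0000, 0.0000, 1.0000).
r_{12} = q_1·c_2 = 3.0000.
u_2 = c_2 − 3.0000·q_1 = (3.0000, 0.0000, -3.0000, 0.0000).
‖u_2‖ = 4.2426, so q_2 = (0.7071, 0.0000, -0.7071, 0.0000).
Qᵀb = (-4.0000, -0.7071).
Back-substitute: x_2 = -0.7071/4.2426 = -0.1667.
x_1 = (-4.0000 − 3.0000·(-0.1667))/3.0000 = -1.1667.

x = (-1.1667, -0.1667)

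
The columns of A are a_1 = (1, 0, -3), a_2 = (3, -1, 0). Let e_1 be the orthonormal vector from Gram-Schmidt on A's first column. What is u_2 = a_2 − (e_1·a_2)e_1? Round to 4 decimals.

u_2 = (2.7000, -1.0000, 0.9000)

a_1 = (1, 0, -3); ‖a_1‖ = 3.1623, so e_1 = (0.3162, 0.0000, -0.9487).
e_1·a_2 = 0.3162·3 + 0.0000·(-1) + (-0.9487)·0 = 0.9487.
u_2 = a_2 − 0.9487·e_1 = (2.7000, -1.0000, 0.9000).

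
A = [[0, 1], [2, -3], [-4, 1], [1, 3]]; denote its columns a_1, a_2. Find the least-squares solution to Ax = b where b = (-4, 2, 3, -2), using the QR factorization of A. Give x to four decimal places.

x = (-0.7844, -0.9245)

a_1 = (0, 2, -4, 1); ‖a_1‖ = 4.5826, so e_1 = (0.0000, 0.4364, -0.8729, 0.2182).
e_1·a_2 = 0.0000·1 + 0.4364·(-3) + (-0.8729)·1 + 0.2182·3 = -1.5275.
u_2 = a_2 + 1.5275·e_1 = (1.0000, -2.3333, -0.3333, 3.3333).
‖u_2‖ = 4.2032, so e_2 = (0.2379, -0.5551, -0.0793, 0.7931).
Qᵀb = (-2.1822, -3.8860).
Back-substitute: x_2 = -3.8860/4.2032 = -0.9245.
x_1 = (-2.1822 + 1.5275·(-0.9245))/4.5826 = -0.7844.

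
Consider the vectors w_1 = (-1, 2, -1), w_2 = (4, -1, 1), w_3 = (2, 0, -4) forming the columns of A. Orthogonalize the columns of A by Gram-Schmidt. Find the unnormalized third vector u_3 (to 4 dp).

w_1 = (-1, 2, -1); ‖w_1‖ = 2.4495, so e_1 = (-0.4082, 0.8165, -0.4082).
e_1·w_2 = (-0.4082)·4 + 0.8165·(-1) + (-0.4082)·1 = -2.8577.
u_2 = w_2 + 2.8577·e_1 = (2.8333, 1.3333, -0.1667).
‖u_2‖ = 3.1358, so e_2 = (0.9035, 0.4252, -0.0531).
e_1·w_3 = (-0.4082)·2 + 0.8165·0 + (-0.4082)·(-4) = 0.8165; e_2·w_3 = 0.9035·2 + 0.4252·0 + (-0.0531)·(-4) = 2.0197.
u_3 = w_3 − 0.8165·e_1 − 2.0197·e_2 = (0.5085, -1.5254, -3.5593).

u_3 = (0.5085, -1.5254, -3.5593)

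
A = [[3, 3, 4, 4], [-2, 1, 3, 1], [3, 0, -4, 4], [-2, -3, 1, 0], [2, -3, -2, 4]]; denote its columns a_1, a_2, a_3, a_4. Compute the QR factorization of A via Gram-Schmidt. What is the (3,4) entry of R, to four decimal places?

a_1 = (3, -2, 3, -2, 2); ‖a_1‖ = 5.4772, so e_1 = (0.5477, -0.3651, 0.5477, -0.3651, 0.3651).
e_1·a_2 = 0.5477·3 + (-0.3651)·1 + 0.5477·0 + (-0.3651)·(-3) + 0.3651·(-3) = 1.2780.
u_2 = a_2 − 1.2780·e_1 = (2.3000, 1.4667, -0.7000, -2.5333, -3.4667).
‖u_2‖ = 5.1348, so e_2 = (0.4479, 0.2856, -0.1363, -0.4934, -0.6751).
e_1·a_3 = 0.5477·4 + (-0.3651)·3 + 0.5477·(-4) + (-0.3651)·1 + 0.3651·(-2) = -2.1909; e_2·a_3 = 0.4479·4 + 0.2856·3 + (-0.1363)·(-4) + (-0.4934)·1 + (-0.6751)·(-2) = 4.0508.
u_3 = a_3 + 2.1909·e_1 − 4.0508·e_2 = (3.3856, 1.0430, -2.2478, 2.1985, 1.5348).
‖u_3‖ = 4.9791, so e_3 = (0.6800, 0.2095, -0.4514, 0.4415, 0.3082).
r_{34} = e_3·a_4 = 2.3565.

r_{34} = 2.3565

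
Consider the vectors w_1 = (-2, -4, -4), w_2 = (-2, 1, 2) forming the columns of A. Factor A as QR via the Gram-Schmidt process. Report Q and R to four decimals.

Q = [[-0.3333, -0.9096], [-0.6667, 0.0413], [-0.6667, 0.4134]], R = [[6.0000, -1.3333], [0.0000, 2.6874]]

e_1 = w_1/‖w_1‖ = (-2, -4, -4)/6.0000 = (-0.3333, -0.6667, -0.6667).
r_{12} = e_1·w_2 = -1.3333.
u_2 = w_2 + 1.3333·e_1 = (-2.4444, 0.1111, 1.1111).
‖u_2‖ = 2.6874, so e_2 = (-0.9096, 0.0413, 0.4134).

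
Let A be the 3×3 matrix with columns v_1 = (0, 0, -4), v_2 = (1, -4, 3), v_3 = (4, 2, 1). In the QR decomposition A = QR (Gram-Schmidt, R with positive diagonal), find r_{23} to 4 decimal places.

r_{23} = -0.9701

q_1 = v_1/‖v_1‖ = (0, 0, -4)/4.0000 = (0.0000, 0.0000, -1.0000).
r_{12} = q_1·v_2 = -3.0000.
u_2 = v_2 + 3.0000·q_1 = (1.0000, -4.0000, 0.0000).
‖u_2‖ = 4.1231, so q_2 = (0.2425, -0.9701, 0.0000).
r_{23} = q_2·v_3 = -0.9701.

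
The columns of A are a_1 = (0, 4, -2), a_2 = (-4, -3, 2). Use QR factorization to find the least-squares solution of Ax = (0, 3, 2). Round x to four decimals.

a_1 = (0, 4, -2); ‖a_1‖ = 4.4721, so q_1 = (0.0000, 0.8944, -0.4472).
q_1·a_2 = 0.0000·(-4) + 0.8944·(-3) + (-0.4472)·2 = -3.5777.
u_2 = a_2 + 3.5777·q_1 = (-4.0000, 0.2000, 0.4000).
‖u_2‖ = 4.0249, so q_2 = (-0.9938, 0.0497, 0.0994).
Qᵀb = (1.7889, 0.3478).
Back-substitute: x_2 = 0.3478/4.0249 = 0.0864.
x_1 = (1.7889 + 3.5777·0.0864)/4.4721 = 0.4691.

x = (0.4691, 0.0864)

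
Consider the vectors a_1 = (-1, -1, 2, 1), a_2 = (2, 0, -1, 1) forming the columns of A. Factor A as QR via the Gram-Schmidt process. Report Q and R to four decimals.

Q = [[-0.3780, 0.7237], [-0.3780, -0.1974], [0.7559, -0.0658], [0.3780, 0.6580]], R = [[2.6458, -1.1339], [0.0000, 2.1712]]

a_1 = (-1, -1, 2, 1); ‖a_1‖ = 2.6458, so q_1 = (-0.3780, -0.3780, 0.7559, 0.3780).
q_1·a_2 = (-0.3780)·2 + (-0.3780)·0 + 0.7559·(-1) + 0.3780·1 = -1.1339.
u_2 = a_2 + 1.1339·q_1 = (1.5714, -0.4286, -0.1429, 1.4286).
‖u_2‖ = 2.1712, so q_2 = (0.7237, -0.1974, -0.0658, 0.6580).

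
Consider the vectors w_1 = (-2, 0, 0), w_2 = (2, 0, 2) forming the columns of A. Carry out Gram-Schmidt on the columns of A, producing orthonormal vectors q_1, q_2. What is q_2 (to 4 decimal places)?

q_1 = w_1/‖w_1‖ = (-2, 0, 0)/2.0000 = (-1.0000, 0.0000, 0.0000).
r_{12} = q_1·w_2 = -2.0000.
u_2 = w_2 + 2.0000·q_1 = (0.0000, 0.0000, 2.0000).
‖u_2‖ = 2.0000, so q_2 = (0.0000, 0.0000, 1.0000).

q_2 = (0.0000, 0.0000, 1.0000)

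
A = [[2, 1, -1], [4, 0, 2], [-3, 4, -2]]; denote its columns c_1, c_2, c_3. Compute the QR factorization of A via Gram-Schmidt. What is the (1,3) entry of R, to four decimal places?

r_{13} = 2.2283

c_1 = (2, 4, -3); ‖c_1‖ = 5.3852, so q_1 = (0.3714, 0.7428, -0.5571).
r_{13} = q_1·c_3 = 2.2283.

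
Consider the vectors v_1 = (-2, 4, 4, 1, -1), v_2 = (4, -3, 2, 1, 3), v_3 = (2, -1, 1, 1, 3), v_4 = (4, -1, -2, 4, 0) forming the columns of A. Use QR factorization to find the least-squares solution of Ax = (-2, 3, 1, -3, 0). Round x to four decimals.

x = (0.1367, -0.4410, 0.4914, -0.5362)

v_1 = (-2, 4, 4, 1, -1); ‖v_1‖ = 6.1644, so e_1 = (-0.3244, 0.6489, 0.6489, 0.1622, -0.1622).
e_1·v_2 = (-0.3244)·4 + 0.6489·(-3) + 0.6489·2 + 0.1622·1 + (-0.1622)·3 = -2.2711.
u_2 = v_2 + 2.2711·e_1 = (3.2632, -1.5263, 3.4737, 1.3684, 2.6316).
‖u_2‖ = 5.8174, so e_2 = (0.5609, -0.2624, 0.5971, 0.2352, 0.4524).
e_1·v_3 = (-0.3244)·2 + 0.6489·(-1) + 0.6489·1 + 0.1622·1 + (-0.1622)·3 = -0.9733; e_2·v_3 = 0.5609·2 + (-0.2624)·(-1) + 0.5971·1 + 0.2352·1 + 0.4524·3 = 3.5737.
u_3 = v_3 + 0.9733·e_1 − 3.5737·e_2 = (-0.3204, 0.5692, -0.5023, 0.3173, 1.2255).
‖u_3‖ = 1.5105, so e_3 = (-0.2121, 0.3768, -0.3326, 0.2100, 0.8113).
e_1·v_4 = (-0.3244)·4 + 0.6489·(-1) + 0.6489·(-2) + 0.1622·4 + (-0.1622)·0 = -2.5955; e_2·v_4 = 0.5609·4 + (-0.2624)·(-1) + 0.5971·(-2) + 0.2352·4 + 0.4524·0 = 2.2528; e_3·v_4 = (-0.2121)·4 + 0.3768·(-1) + (-0.3326)·(-2) + 0.2100·4 + 0.8113·0 = 0.2801.
u_4 = v_4 + 2.5955·e_1 − 2.2528·e_2 − 0.2801·e_3 = (1.9536, 1.1697, -1.5678, 3.8323, -1.6673).
‖u_4‖ = 5.0110, so e_4 = (0.3899, 0.2334, -0.3129, 0.7648, -0.3327).
Qᵀb = (2.7578, -2.0175, 0.5920, -2.6867).
Back-substitute: x_4 = -2.6867/5.0110 = -0.5362.
x_3 = (0.5920 − 0.2801·(-0.5362))/1.5105 = 0.4914.
x_2 = (-2.0175 − 3.5737·0.4914 − 2.2528·(-0.5362))/5.8174 = -0.4410.
x_1 = (2.7578 + 2.2711·(-0.4410) + 0.9733·0.4914 + 2.5955·(-0.5362))/6.1644 = 0.1367.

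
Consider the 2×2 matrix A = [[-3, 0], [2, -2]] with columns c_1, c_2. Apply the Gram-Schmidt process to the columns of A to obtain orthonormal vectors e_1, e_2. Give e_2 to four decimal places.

e_2 = (-0.5547, -0.8321)

e_1 = c_1/‖c_1‖ = (-3, 2)/3.6056 = (-0.8321, 0.5547).
r_{12} = e_1·c_2 = -1.1094.
u_2 = c_2 + 1.1094·e_1 = (-0.9231, -1.3846).
‖u_2‖ = 1.6641, so e_2 = (-0.5547, -0.8321).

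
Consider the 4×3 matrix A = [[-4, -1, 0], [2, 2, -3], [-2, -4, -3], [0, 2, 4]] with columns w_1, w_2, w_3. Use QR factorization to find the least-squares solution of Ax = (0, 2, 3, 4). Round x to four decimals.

e_1 = w_1/‖w_1‖ = (-4, 2, -2, 0)/4.8990 = (-0.8165, 0.4082, -0.4082, 0.0000).
r_{12} = e_1·w_2 = 3.2660.
u_2 = w_2 − 3.2660·e_1 = (1.6667, 0.6667, -2.6667, 2.0000).
‖u_2‖ = 3.7859, so e_2 = (0.4402, 0.1761, -0.7044, 0.5283).
r_{13} = e_1·w_3 = 0.0000; r_{23} = e_2·w_3 = 3.6979.
u_3 = w_3 − 0.0000·e_1 − 3.6979·e_2 = (-1.6279, -3.6512, -0.3953, 2.0465).
‖u_3‖ = 4.5084, so e_3 = (-0.3611, -0.8099, -0.0877, 0.4539).
Qᵀb = (-0.4082, 0.3522, -0.0671).
Back-substitute: x_3 = -0.0671/4.5084 = -0.0149.
x_2 = (0.3522 − 3.6979·(-0.0149))/3.7859 = 0.1076.
x_1 = (-0.4082 − 3.2660·0.1076 − 0.0000·(-0.0149))/4.8990 = -0.1550.

x = (-0.1550, 0.1076, -0.0149)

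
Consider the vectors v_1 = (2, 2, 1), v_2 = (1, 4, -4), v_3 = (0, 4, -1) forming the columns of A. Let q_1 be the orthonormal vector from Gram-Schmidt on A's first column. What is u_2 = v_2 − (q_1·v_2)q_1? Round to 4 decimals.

v_1 = (2, 2, 1); ‖v_1‖ = 3.0000, so q_1 = (0.6667, 0.6667, 0.3333).
q_1·v_2 = 0.6667·1 + 0.6667·4 + 0.3333·(-4) = 2.0000.
u_2 = v_2 − 2.0000·q_1 = (-0.3333, 2.6667, -4.6667).

u_2 = (-0.3333, 2.6667, -4.6667)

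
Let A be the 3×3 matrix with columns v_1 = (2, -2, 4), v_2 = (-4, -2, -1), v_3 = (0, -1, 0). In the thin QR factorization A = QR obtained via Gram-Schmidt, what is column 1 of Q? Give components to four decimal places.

q_1 = (0.4082, -0.4082, 0.8165)

v_1 = (2, -2, 4); ‖v_1‖ = 4.8990, so q_1 = (0.4082, -0.4082, 0.8165).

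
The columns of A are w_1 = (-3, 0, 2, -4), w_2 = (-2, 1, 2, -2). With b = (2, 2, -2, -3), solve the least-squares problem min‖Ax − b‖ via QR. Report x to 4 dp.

x = (0.4906, -0.6792)

w_1 = (-3, 0, 2, -4); ‖w_1‖ = 5.3852, so e_1 = (-0.5571, 0.0000, 0.3714, -0.7428).
e_1·w_2 = (-0.5571)·(-2) + 0.0000·1 + 0.3714·2 + (-0.7428)·(-2) = 3.3425.
u_2 = w_2 − 3.3425·e_1 = (-0.1379, 1.0000, 0.7586, 0.4828).
‖u_2‖ = 1.3519, so e_2 = (-0.1020, 0.7397, 0.5612, 0.3571).
Qᵀb = (0.3714, -0.9183).
Back-substitute: x_2 = -0.9183/1.3519 = -0.6792.
x_1 = (0.3714 − 3.3425·(-0.6792))/5.3852 = 0.4906.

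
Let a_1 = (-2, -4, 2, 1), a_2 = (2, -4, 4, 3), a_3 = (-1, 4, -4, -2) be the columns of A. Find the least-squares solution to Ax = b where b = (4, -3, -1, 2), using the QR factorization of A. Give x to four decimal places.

x = (0.3356, 3.2397, 3.2877)

a_1 = (-2, -4, 2, 1); ‖a_1‖ = 5.0000, so q_1 = (-0.4000, -0.8000, 0.4000, 0.2000).
q_1·a_2 = (-0.4000)·2 + (-0.8000)·(-4) + 0.4000·4 + 0.2000·3 = 4.6000.
u_2 = a_2 − 4.6000·q_1 = (3.8400, -0.3200, 2.1600, 2.0800).
‖u_2‖ = 4.8826, so q_2 = (0.7865, -0.0655, 0.4424, 0.4260).
q_1·a_3 = (-0.4000)·(-1) + (-0.8000)·4 + 0.4000·(-4) + 0.2000·(-2) = -4.8000; q_2·a_3 = 0.7865·(-1) + (-0.0655)·4 + 0.4424·(-4) + 0.4260·(-2) = -3.6702.
u_3 = a_3 + 4.8000·q_1 + 3.6702·q_2 = (-0.0336, -0.0805, -0.4564, 0.5235).
‖u_3‖ = 0.7000, so q_3 = (-0.0479, -0.1151, -0.6520, 0.7479).
Qᵀb = (0.8000, 3.7521, 2.3012).
Back-substitute: x_3 = 2.3012/0.7000 = 3.2877.
x_2 = (3.7521 + 3.6702·3.2877)/4.8826 = 3.2397.
x_1 = (0.8000 − 4.6000·3.2397 + 4.8000·3.2877)/5.0000 = 0.3356.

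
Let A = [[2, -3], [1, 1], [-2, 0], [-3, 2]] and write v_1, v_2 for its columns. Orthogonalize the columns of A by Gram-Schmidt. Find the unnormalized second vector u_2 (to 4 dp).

v_1 = (2, 1, -2, -3); ‖v_1‖ = 4.2426, so e_1 = (0.4714, 0.2357, -0.4714, -0.7071).
e_1·v_2 = 0.4714·(-3) + 0.2357·1 + (-0.4714)·0 + (-0.7071)·2 = -2.5927.
u_2 = v_2 + 2.5927·e_1 = (-1.7778, 1.6111, -1.2222, 0.1667).

u_2 = (-1.7778, 1.6111, -1.2222, 0.1667)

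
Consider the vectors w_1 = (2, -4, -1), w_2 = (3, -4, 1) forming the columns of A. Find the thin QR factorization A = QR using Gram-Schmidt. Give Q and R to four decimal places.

Q = [[0.4364, 0.4472], [-0.8729, 0.0000], [-0.2182, 0.8944]], R = [[4.5826, 4.5826], [0.0000, 2.2361]]

q_1 = w_1/‖w_1‖ = (2, -4, -1)/4.5826 = (0.4364, -0.8729, -0.2182).
r_{12} = q_1·w_2 = 4.5826.
u_2 = w_2 − 4.5826·q_1 = (1.0000, 0.0000, 2.0000).
‖u_2‖ = 2.2361, so q_2 = (0.4472, 0.0000, 0.8944).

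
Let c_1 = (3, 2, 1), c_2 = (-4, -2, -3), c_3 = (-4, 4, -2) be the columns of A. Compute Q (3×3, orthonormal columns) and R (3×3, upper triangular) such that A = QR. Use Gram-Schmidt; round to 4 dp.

Q = [[0.8018, 0.0398, -0.5963], [0.5345, 0.3984, 0.7454], [0.2673, -0.9163, 0.2981]], R = [[3.7417, -5.0780, -1.6036], [0.0000, 1.7928, 3.2670], [0.0000, 0.0000, 4.7703]]

c_1 = (3, 2, 1); ‖c_1‖ = 3.7417, so q_1 = (0.8018, 0.5345, 0.2673).
q_1·c_2 = 0.8018·(-4) + 0.5345·(-2) + 0.2673·(-3) = -5.0780.
u_2 = c_2 + 5.0780·q_1 = (0.0714, 0.7143, -1.6429).
‖u_2‖ = 1.7928, so q_2 = (0.0398, 0.3984, -0.9163).
q_1·c_3 = 0.8018·(-4) + 0.5345·4 + 0.2673·(-2) = -1.6036; q_2·c_3 = 0.0398·(-4) + 0.3984·4 + (-0.9163)·(-2) = 3.2670.
u_3 = c_3 + 1.6036·q_1 − 3.2670·q_2 = (-2.8444, 3.5556, 1.4222).
‖u_3‖ = 4.7703, so q_3 = (-0.5963, 0.7454, 0.2981).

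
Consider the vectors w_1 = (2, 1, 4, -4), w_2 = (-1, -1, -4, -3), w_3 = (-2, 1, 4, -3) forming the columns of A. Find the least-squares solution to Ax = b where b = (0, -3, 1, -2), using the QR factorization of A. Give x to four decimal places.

w_1 = (2, 1, 4, -4); ‖w_1‖ = 6.0828, so q_1 = (0.3288, 0.1644, 0.6576, -0.6576).
q_1·w_2 = 0.3288·(-1) + 0.1644·(-1) + 0.6576·(-4) + (-0.6576)·(-3) = -1.1508.
u_2 = w_2 + 1.1508·q_1 = (-0.6216, -0.8108, -3.2432, -3.7568).
‖u_2‖ = 5.0671, so q_2 = (-0.1227, -0.1600, -0.6401, -0.7414).
q_1·w_3 = 0.3288·(-2) + 0.1644·1 + 0.6576·4 + (-0.6576)·(-3) = 4.1100; q_2·w_3 = (-0.1227)·(-2) + (-0.1600)·1 + (-0.6401)·4 + (-0.7414)·(-3) = -0.2507.
u_3 = w_3 − 4.1100·q_1 + 0.2507·q_2 = (-3.3821, 0.2842, 1.1368, -0.4832).
‖u_3‖ = 3.6118, so q_3 = (-0.9364, 0.0787, 0.3148, -0.1338).
Qᵀb = (1.4796, 1.3228, 0.3462).
Back-substitute: x_3 = 0.3462/3.6118 = 0.0959.
x_2 = (1.3228 + 0.2507·0.0959)/5.0671 = 0.2658.
x_1 = (1.4796 + 1.1508·0.2658 − 4.1100·0.0959)/6.0828 = 0.2288.

x = (0.2288, 0.2658, 0.0959)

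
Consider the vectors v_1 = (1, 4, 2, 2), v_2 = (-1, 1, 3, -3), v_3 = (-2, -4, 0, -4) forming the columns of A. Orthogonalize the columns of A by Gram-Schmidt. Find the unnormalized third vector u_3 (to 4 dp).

u_3 = (-0.2118, -0.1874, 0.2363, 0.2444)

q_1 = v_1/‖v_1‖ = (1, 4, 2, 2)/5.0000 = (0.2000, 0.8000, 0.4000, 0.4000).
r_{12} = q_1·v_2 = 0.6000.
u_2 = v_2 − 0.6000·q_1 = (-1.1200, 0.5200, 2.7600, -3.2400).
‖u_2‖ = 4.4317, so q_2 = (-0.2527, 0.1173, 0.6228, -0.7311).
r_{13} = q_1·v_3 = -5.2000; r_{23} = q_2·v_3 = 2.9605.
u_3 = v_3 + 5.2000·q_1 − 2.9605·q_2 = (-0.2118, -0.1874, 0.2363, 0.2444).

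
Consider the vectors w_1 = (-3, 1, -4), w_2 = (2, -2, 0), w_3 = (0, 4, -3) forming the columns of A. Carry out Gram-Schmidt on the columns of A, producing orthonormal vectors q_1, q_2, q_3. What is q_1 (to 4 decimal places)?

w_1 = (-3, 1, -4); ‖w_1‖ = 5.0990, so q_1 = (-0.5883, 0.1961, -0.7845).

q_1 = (-0.5883, 0.1961, -0.7845)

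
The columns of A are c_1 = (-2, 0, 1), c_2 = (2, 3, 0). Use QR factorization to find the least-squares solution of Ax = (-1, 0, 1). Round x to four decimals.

x = (0.6327, 0.0408)

e_1 = c_1/‖c_1‖ = (-2, 0, 1)/2.2361 = (-0.8944, 0.0000, 0.4472).
r_{12} = e_1·c_2 = -1.7889.
u_2 = c_2 + 1.7889·e_1 = (0.4000, 3.0000, 0.8000).
‖u_2‖ = 3.1305, so e_2 = (0.1278, 0.9583, 0.2556).
Qᵀb = (1.3416, 0.1278).
Back-substitute: x_2 = 0.1278/3.1305 = 0.0408.
x_1 = (1.3416 + 1.7889·0.0408)/2.2361 = 0.6327.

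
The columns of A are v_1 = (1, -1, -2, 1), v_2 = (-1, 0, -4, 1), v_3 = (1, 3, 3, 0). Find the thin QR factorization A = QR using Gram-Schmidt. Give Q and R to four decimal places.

Q = [[0.3780, -0.7200, 0.4230], [-0.3780, 0.3840, 0.8235], [-0.7559, -0.5760, -0.0113], [0.3780, -0.0480, 0.3779]], R = [[2.6458, 3.0237, -3.0237], [0.0000, 2.9761, -1.2960], [0.0000, 0.0000, 2.8596]]

e_1 = v_1/‖v_1‖ = (1, -1, -2, 1)/2.6458 = (0.3780, -0.3780, -0.7559, 0.3780).
r_{12} = e_1·v_2 = 3.0237.
u_2 = v_2 − 3.0237·e_1 = (-2.1429, 1.1429, -1.7143, -0.1429).
‖u_2‖ = 2.9761, so e_2 = (-0.7200, 0.3840, -0.5760, -0.0480).
r_{13} = e_1·v_3 = -3.0237; r_{23} = e_2·v_3 = -1.2960.
u_3 = v_3 + 3.0237·e_1 + 1.2960·e_2 = (1.2097, 2.3548, -0.0323, 1.0806).
‖u_3‖ = 2.8596, so e_3 = (0.4230, 0.8235, -0.0113, 0.3779).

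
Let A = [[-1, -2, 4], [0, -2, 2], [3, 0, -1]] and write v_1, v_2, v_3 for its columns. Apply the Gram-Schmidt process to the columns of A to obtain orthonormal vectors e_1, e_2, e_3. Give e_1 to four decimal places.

e_1 = (-0.3162, 0.0000, 0.9487)

v_1 = (-1, 0, 3); ‖v_1‖ = 3.1623, so e_1 = (-0.3162, 0.0000, 0.9487).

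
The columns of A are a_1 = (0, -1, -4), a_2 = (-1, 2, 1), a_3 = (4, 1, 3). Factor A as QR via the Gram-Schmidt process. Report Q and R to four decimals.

e_1 = a_1/‖a_1‖ = (0, -1, -4)/4.1231 = (0.0000, -0.2425, -0.9701).
r_{12} = e_1·a_2 = -1.4552.
u_2 = a_2 + 1.4552·e_1 = (-1.0000, 1.6471, -0.4118).
‖u_2‖ = 1.9704, so e_2 = (-0.5075, 0.8359, -0.2090).
r_{13} = e_1·a_3 = -3.1530; r_{23} = e_2·a_3 = -1.8211.
u_3 = a_3 + 3.1530·e_1 + 1.8211·e_2 = (3.0758, 1.7576, -0.4394).
‖u_3‖ = 3.5697, so e_3 = (0.8616, 0.4924, -0.1231).

Q = [[0.0000, -0.5075, 0.8616], [-0.2425, 0.8359, 0.4924], [-0.9701, -0.2090, -0.1231]], R = [[4.1231, -1.4552, -3.1530], [0.0000, 1.9704, -1.8211], [0.0000, 0.0000, 3.5697]]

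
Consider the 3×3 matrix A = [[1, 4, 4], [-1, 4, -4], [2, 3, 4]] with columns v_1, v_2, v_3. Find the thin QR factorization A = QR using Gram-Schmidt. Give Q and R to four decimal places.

v_1 = (1, -1, 2); ‖v_1‖ = 2.4495, so q_1 = (0.4082, -0.4082, 0.8165).
q_1·v_2 = 0.4082·4 + (-0.4082)·4 + 0.8165·3 = 2.4495.
u_2 = v_2 − 2.4495·q_1 = (3.0000, 5.0000, 1.0000).
‖u_2‖ = 5.9161, so q_2 = (0.5071, 0.8452, 0.1690).
q_1·v_3 = 0.4082·4 + (-0.4082)·(-4) + 0.8165·4 = 6.5320; q_2·v_3 = 0.5071·4 + 0.8452·(-4) + 0.1690·4 = -0.6761.
u_3 = v_3 − 6.5320·q_1 + 0.6761·q_2 = (1.6762, -0.7619, -1.2190).
‖u_3‖ = 2.2082, so q_3 = (0.7591, -0.3450, -0.5521).

Q = [[0.4082, 0.5071, 0.7591], [-0.4082, 0.8452, -0.3450], [0.8165, 0.1690, -0.5521]], R = [[2.4495, 2.4495, 6.5320], [0.0000, 5.9161, -0.6761], [0.0000, 0.0000, 2.2082]]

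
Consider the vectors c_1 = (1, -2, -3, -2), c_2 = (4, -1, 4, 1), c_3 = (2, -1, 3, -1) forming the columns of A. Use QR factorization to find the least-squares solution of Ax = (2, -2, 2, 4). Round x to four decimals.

e_1 = c_1/‖c_1‖ = (1, -2, -3, -2)/4.2426 = (0.2357, -0.4714, -0.7071, -0.4714).
r_{12} = e_1·c_2 = -1.8856.
u_2 = c_2 + 1.8856·e_1 = (4.4444, -1.8889, 2.6667, 0.1111).
‖u_2‖ = 5.5176, so e_2 = (0.8055, -0.3423, 0.4833, 0.0201).
r_{13} = e_1·c_3 = -0.7071; r_{23} = e_2·c_3 = 3.3831.
u_3 = c_3 + 0.7071·e_1 − 3.3831·e_2 = (-0.5584, -0.1752, 0.8650, -1.4015).
‖u_3‖ = 1.7478, so e_3 = (-0.3195, -0.1002, 0.4949, -0.8019).
Qᵀb = (-1.8856, 3.3428, -2.6561).
Back-substitute: x_3 = -2.6561/1.7478 = -1.5197.
x_2 = (3.3428 − 3.3831·(-1.5197))/5.5176 = 1.5376.
x_1 = (-1.8856 + 1.8856·1.5376 + 0.7071·(-1.5197))/4.2426 = -0.0143.

x = (-0.0143, 1.5376, -1.5197)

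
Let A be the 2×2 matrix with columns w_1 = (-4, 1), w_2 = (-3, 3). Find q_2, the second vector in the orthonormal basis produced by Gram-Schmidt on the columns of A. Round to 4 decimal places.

q_2 = (0.2425, 0.9701)

q_1 = w_1/‖w_1‖ = (-4, 1)/4.1231 = (-0.9701, 0.2425).
r_{12} = q_1·w_2 = 3.6380.
u_2 = w_2 − 3.6380·q_1 = (0.5294, 2.1176).
‖u_2‖ = 2.1828, so q_2 = (0.2425, 0.9701).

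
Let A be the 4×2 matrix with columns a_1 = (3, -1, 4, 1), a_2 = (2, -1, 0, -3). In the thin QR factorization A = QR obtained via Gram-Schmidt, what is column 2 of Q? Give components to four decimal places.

e_2 = (0.4248, -0.2326, -0.1618, -0.8598)

a_1 = (3, -1, 4, 1); ‖a_1‖ = 5.1962, so e_1 = (0.5774, -0.1925, 0.7698, 0.1925).
e_1·a_2 = 0.5774·2 + (-0.1925)·(-1) + 0.7698·0 + 0.1925·(-3) = 0.7698.
u_2 = a_2 − 0.7698·e_1 = (1.5556, -0.8519, -0.5926, -3.1481).
‖u_2‖ = 3.6616, so e_2 = (0.4248, -0.2326, -0.1618, -0.8598).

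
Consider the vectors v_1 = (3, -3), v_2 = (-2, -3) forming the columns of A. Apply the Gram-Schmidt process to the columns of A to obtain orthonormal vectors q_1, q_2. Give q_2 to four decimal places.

v_1 = (3, -3); ‖v_1‖ = 4.2426, so q_1 = (0.7071, -0.7071).
q_1·v_2 = 0.7071·(-2) + (-0.7071)·(-3) = 0.7071.
u_2 = v_2 − 0.7071·q_1 = (-2.5000, -2.5000).
‖u_2‖ = 3.5355, so q_2 = (-0.7071, -0.7071).

q_2 = (-0.7071, -0.7071)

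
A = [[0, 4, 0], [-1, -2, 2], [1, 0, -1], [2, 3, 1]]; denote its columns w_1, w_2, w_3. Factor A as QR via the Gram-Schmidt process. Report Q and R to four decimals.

w_1 = (0, -1, 1, 2); ‖w_1‖ = 2.4495, so q_1 = (0.0000, -0.4082, 0.4082, 0.8165).
q_1·w_2 = 0.0000·4 + (-0.4082)·(-2) + 0.4082·0 + 0.8165·3 = 3.2660.
u_2 = w_2 − 3.2660·q_1 = (4.0000, -0.6667, -1.3333, 0.3333).
‖u_2‖ = 4.2817, so q_2 = (0.9342, -0.1557, -0.3114, 0.0778).
q_1·w_3 = 0.0000·0 + (-0.4082)·2 + 0.4082·(-1) + 0.8165·1 = -0.4082; q_2·w_3 = 0.9342·0 + (-0.1557)·2 + (-0.3114)·(-1) + 0.0778·1 = 0.0778.
u_3 = w_3 + 0.4082·q_1 − 0.0778·q_2 = (-0.0727, 1.8455, -0.8091, 1.3273).
‖u_3‖ = 2.4140, so q_3 = (-0.0301, 0.7645, -0.3352, 0.5498).

Q = [[0.0000, 0.9342, -0.0301], [-0.4082, -0.1557, 0.7645], [0.4082, -0.3114, -0.3352], [0.8165, 0.0778, 0.5498]], R = [[2.4495, 3.2660, -0.4082], [0.0000, 4.2817, 0.0778], [0.0000, 0.0000, 2.4140]]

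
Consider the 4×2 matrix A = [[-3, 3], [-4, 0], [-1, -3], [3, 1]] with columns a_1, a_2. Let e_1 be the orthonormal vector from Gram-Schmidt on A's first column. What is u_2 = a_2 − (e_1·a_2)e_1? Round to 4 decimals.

e_1 = a_1/‖a_1‖ = (-3, -4, -1, 3)/5.9161 = (-0.5071, -0.6761, -0.1690, 0.5071).
r_{12} = e_1·a_2 = -0.5071.
u_2 = a_2 + 0.5071·e_1 = (2.7429, -0.3429, -3.0857, 1.2571).

u_2 = (2.7429, -0.3429, -3.0857, 1.2571)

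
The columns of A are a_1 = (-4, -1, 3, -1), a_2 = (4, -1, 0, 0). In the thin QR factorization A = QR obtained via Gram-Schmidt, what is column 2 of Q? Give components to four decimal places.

q_2 = (0.6039, -0.5284, 0.5661, -0.1887)

a_1 = (-4, -1, 3, -1); ‖a_1‖ = 5.1962, so q_1 = (-0.7698, -0.1925, 0.5774, -0.1925).
q_1·a_2 = (-0.7698)·4 + (-0.1925)·(-1) + 0.5774·0 + (-0.1925)·0 = -2.8868.
u_2 = a_2 + 2.8868·q_1 = (1.7778, -1.5556, 1.6667, -0.5556).
‖u_2‖ = 2.9439, so q_2 = (0.6039, -0.5284, 0.5661, -0.1887).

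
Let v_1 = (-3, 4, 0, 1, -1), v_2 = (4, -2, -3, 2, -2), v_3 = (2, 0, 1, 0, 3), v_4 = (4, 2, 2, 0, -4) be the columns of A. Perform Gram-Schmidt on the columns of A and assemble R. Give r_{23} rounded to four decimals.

r_{23} = -1.2073

v_1 = (-3, 4, 0, 1, -1); ‖v_1‖ = 5.1962, so e_1 = (-0.5774, 0.7698, 0.0000, 0.1925, -0.1925).
e_1·v_2 = (-0.5774)·4 + 0.7698·(-2) + 0.0000·(-3) + 0.1925·2 + (-0.1925)·(-2) = -3.0792.
u_2 = v_2 + 3.0792·e_1 = (2.2222, 0.3704, -3.0000, 2.5926, -2.5926).
‖u_2‖ = 5.2458, so e_2 = (0.4236, 0.0706, -0.5719, 0.4942, -0.4942).
r_{23} = e_2·v_3 = -1.2073.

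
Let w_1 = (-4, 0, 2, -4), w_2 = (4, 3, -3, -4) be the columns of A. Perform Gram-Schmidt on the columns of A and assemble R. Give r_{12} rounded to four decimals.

r_{12} = -1.0000

w_1 = (-4, 0, 2, -4); ‖w_1‖ = 6.0000, so e_1 = (-0.6667, 0.0000, 0.3333, -0.6667).
r_{12} = e_1·w_2 = -1.0000.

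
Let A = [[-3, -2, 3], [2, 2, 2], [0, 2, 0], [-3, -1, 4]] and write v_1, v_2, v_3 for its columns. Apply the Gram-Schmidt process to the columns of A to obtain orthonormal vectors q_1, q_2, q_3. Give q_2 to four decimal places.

q_1 = v_1/‖v_1‖ = (-3, 2, 0, -3)/4.6904 = (-0.6396, 0.4264, 0.0000, -0.6396).
r_{12} = q_1·v_2 = 2.7716.
u_2 = v_2 − 2.7716·q_1 = (-0.2273, 0.8182, 2.0000, 0.7727).
‖u_2‖ = 2.3061, so q_2 = (-0.0986, 0.3548, 0.8673, 0.3351).

q_2 = (-0.0986, 0.3548, 0.8673, 0.3351)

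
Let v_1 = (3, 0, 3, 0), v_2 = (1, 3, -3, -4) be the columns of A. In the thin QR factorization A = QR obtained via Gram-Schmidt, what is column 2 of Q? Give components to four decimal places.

e_2 = (0.3482, 0.5222, -0.3482, -0.6963)

v_1 = (3, 0, 3, 0); ‖v_1‖ = 4.2426, so e_1 = (0.7071, 0.0000, 0.7071, 0.0000).
e_1·v_2 = 0.7071·1 + 0.0000·3 + 0.7071·(-3) + 0.0000·(-4) = -1.4142.
u_2 = v_2 + 1.4142·e_1 = (2.0000, 3.0000, -2.0000, -4.0000).
‖u_2‖ = 5.7446, so e_2 = (0.3482, 0.5222, -0.3482, -0.6963).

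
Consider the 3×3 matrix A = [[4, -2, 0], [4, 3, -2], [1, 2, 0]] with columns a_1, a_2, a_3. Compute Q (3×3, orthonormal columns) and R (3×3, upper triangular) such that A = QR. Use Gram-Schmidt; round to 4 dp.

Q = [[0.6963, -0.6838, 0.2182], [0.6963, 0.5698, -0.4364], [0.1741, 0.4558, 0.8729]], R = [[5.7446, 1.0445, -1.3926], [0.0000, 3.9886, -1.1396], [0.0000, 0.0000, 0.8729]]

a_1 = (4, 4, 1); ‖a_1‖ = 5.7446, so e_1 = (0.6963, 0.6963, 0.1741).
e_1·a_2 = 0.6963·(-2) + 0.6963·3 + 0.1741·2 = 1.0445.
u_2 = a_2 − 1.0445·e_1 = (-2.7273, 2.2727, 1.8182).
‖u_2‖ = 3.9886, so e_2 = (-0.6838, 0.5698, 0.4558).
e_1·a_3 = 0.6963·0 + 0.6963·(-2) + 0.1741·0 = -1.3926; e_2·a_3 = (-0.6838)·0 + 0.5698·(-2) + 0.4558·0 = -1.1396.
u_3 = a_3 + 1.3926·e_1 + 1.1396·e_2 = (0.1905, -0.3810, 0.7619).
‖u_3‖ = 0.8729, so e_3 = (0.2182, -0.4364, 0.8729).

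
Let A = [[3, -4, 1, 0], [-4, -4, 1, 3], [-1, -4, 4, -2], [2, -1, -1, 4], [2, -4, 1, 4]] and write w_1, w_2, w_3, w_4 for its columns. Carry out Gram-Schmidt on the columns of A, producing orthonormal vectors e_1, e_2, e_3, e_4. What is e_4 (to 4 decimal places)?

e_1 = w_1/‖w_1‖ = (3, -4, -1, 2, 2)/5.8310 = (0.5145, -0.6860, -0.1715, 0.3430, 0.3430).
r_{12} = e_1·w_2 = -0.3430.
u_2 = w_2 + 0.3430·e_1 = (-3.8235, -4.2353, -4.0588, -0.8824, -3.8824).
‖u_2‖ = 8.0550, so e_2 = (-0.4747, -0.5258, -0.5039, -0.1095, -0.4820).
r_{13} = e_1·w_3 = -0.8575; r_{23} = e_2·w_3 = -3.3885.
u_3 = w_3 + 0.8575·e_1 + 3.3885·e_2 = (-0.1673, -1.3699, 2.1455, -1.0771, -0.3391).
‖u_3‖ = 2.7898, so e_3 = (-0.0600, -0.4910, 0.7691, -0.3861, -0.1215).
r_{14} = e_1·w_4 = 1.0290; r_{24} = e_2·w_4 = -2.9357; r_{34} = e_3·w_4 = -5.0417.
u_4 = w_4 − 1.0290·e_1 + 2.9357·e_2 + 5.0417·e_3 = (-2.2252, -0.3134, 0.5746, 1.3790, 1.6193).
‖u_4‖ = 3.1470, so e_4 = (-0.7071, -0.0996, 0.1826, 0.4382, 0.5146).

e_4 = (-0.7071, -0.0996, 0.1826, 0.4382, 0.5146)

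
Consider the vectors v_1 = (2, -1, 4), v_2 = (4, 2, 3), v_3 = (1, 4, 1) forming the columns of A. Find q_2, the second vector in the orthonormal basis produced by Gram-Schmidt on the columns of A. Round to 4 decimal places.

q_1 = v_1/‖v_1‖ = (2, -1, 4)/4.5826 = (0.4364, -0.2182, 0.8729).
r_{12} = q_1·v_2 = 3.9279.
u_2 = v_2 − 3.9279·q_1 = (2.2857, 2.8571, -0.4286).
‖u_2‖ = 3.6839, so q_2 = (0.6205, 0.7756, -0.1163).

q_2 = (0.6205, 0.7756, -0.1163)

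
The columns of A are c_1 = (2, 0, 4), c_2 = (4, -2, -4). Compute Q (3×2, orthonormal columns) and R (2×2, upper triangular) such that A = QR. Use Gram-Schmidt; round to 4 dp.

c_1 = (2, 0, 4); ‖c_1‖ = 4.4721, so e_1 = (0.4472, 0.0000, 0.8944).
e_1·c_2 = 0.4472·4 + 0.0000·(-2) + 0.8944·(-4) = -1.7889.
u_2 = c_2 + 1.7889·e_1 = (4.8000, -2.0000, -2.4000).
‖u_2‖ = 5.7271, so e_2 = (0.8381, -0.3492, -0.4191).

Q = [[0.4472, 0.8381], [0.0000, -0.3492], [0.8944, -0.4191]], R = [[4.4721, -1.7889], [0.0000, 5.7271]]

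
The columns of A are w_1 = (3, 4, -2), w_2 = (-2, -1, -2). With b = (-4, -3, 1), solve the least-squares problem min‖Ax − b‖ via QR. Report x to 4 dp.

x = (-0.8000, 0.4667)

w_1 = (3, 4, -2); ‖w_1‖ = 5.3852, so q_1 = (0.5571, 0.7428, -0.3714).
q_1·w_2 = 0.5571·(-2) + 0.7428·(-1) + (-0.3714)·(-2) = -1.1142.
u_2 = w_2 + 1.1142·q_1 = (-1.3793, -0.1724, -2.4138).
‖u_2‖ = 2.7854, so q_2 = (-0.4952, -0.0619, -0.8666).
Qᵀb = (-4.8281, 1.2999).
Back-substitute: x_2 = 1.2999/2.7854 = 0.4667.
x_1 = (-4.8281 + 1.1142·0.4667)/5.3852 = -0.8000.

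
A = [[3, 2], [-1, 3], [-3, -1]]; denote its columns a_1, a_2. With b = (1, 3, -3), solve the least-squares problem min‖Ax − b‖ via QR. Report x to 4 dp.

x = (0.1826, 0.9217)

a_1 = (3, -1, -3); ‖a_1‖ = 4.3589, so q_1 = (0.6882, -0.2294, -0.6882).
q_1·a_2 = 0.6882·2 + (-0.2294)·3 + (-0.6882)·(-1) = 1.3765.
u_2 = a_2 − 1.3765·q_1 = (1.0526, 3.3158, -0.0526).
‖u_2‖ = 3.4793, so q_2 = (0.3025, 0.9530, -0.0151).
Qᵀb = (2.0647, 3.2070).
Back-substitute: x_2 = 3.2070/3.4793 = 0.9217.
x_1 = (2.0647 − 1.3765·0.9217)/4.3589 = 0.1826.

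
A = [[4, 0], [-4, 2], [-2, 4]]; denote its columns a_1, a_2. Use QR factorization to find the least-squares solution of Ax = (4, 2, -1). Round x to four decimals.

e_1 = a_1/‖a_1‖ = (4, -4, -2)/6.0000 = (0.6667, -0.6667, -0.3333).
r_{12} = e_1·a_2 = -2.6667.
u_2 = a_2 + 2.6667·e_1 = (1.7778, 0.2222, 3.1111).
‖u_2‖ = 3.5901, so e_2 = (0.4952, 0.0619, 0.8666).
Qᵀb = (1.6667, 1.2380).
Back-substitute: x_2 = 1.2380/3.5901 = 0.3448.
x_1 = (1.6667 + 2.6667·0.3448)/6.0000 = 0.4310.

x = (0.4310, 0.3448)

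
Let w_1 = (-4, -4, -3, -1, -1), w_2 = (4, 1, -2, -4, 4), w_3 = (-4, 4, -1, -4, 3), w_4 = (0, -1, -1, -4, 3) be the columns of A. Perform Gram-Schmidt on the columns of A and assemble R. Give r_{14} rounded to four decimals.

r_{14} = 1.2200

e_1 = w_1/‖w_1‖ = (-4, -4, -3, -1, -1)/6.5574 = (-0.6100, -0.6100, -0.4575, -0.1525, -0.1525).
r_{14} = e_1·w_4 = 1.2200.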